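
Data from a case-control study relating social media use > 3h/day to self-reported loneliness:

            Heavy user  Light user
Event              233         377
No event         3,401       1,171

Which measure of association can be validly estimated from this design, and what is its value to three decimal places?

Reading the table with exposure as columns: a = 233 (Heavy user, case), b = 3401 (Heavy user, non-case), c = 377 (Light user, case), d = 1171.
This is a case-control study: participants were sampled on outcome status, so risks in the source population cannot be estimated directly — relative risk is not valid here. The odds ratio is the appropriate measure.
OR = (a·d)/(b·c) = (233 × 1171) / (3401 × 377) = 272843 / 1282177 = 0.21280

0.213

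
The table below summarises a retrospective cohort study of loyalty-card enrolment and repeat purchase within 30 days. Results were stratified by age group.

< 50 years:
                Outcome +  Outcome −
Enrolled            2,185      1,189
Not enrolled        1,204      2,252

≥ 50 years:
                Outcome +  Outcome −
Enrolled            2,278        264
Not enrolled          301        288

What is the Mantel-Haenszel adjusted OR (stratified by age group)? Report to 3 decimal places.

OR_MH = Σ(aᵢdᵢ/nᵢ) / Σ(bᵢcᵢ/nᵢ), where nᵢ is the stratum total.
Stratum 1 (< 50 years): n = 6830; a·d/n = 2185·2252/6830 = 720.4422; b·c/n = 1189·1204/6830 = 209.5982
Stratum 2 (≥ 50 years): n = 3131; a·d/n = 2278·288/3131 = 209.5382; b·c/n = 264·301/3131 = 25.3798
OR_MH = (720.4422 + 209.5382) / (209.5982 + 25.3798) = 929.9803 / 234.9780 = 3.95773

3.958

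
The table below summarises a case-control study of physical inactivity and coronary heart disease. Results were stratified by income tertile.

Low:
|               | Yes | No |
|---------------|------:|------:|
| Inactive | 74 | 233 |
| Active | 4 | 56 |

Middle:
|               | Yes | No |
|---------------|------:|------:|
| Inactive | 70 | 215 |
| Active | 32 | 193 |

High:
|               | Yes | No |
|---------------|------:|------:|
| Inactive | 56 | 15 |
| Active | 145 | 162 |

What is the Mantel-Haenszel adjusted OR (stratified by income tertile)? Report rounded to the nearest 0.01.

OR_MH = Σ(aᵢdᵢ/nᵢ) / Σ(bᵢcᵢ/nᵢ), where nᵢ is the stratum total.
Stratum 1 (Low): n = 367; a·d/n = 74·56/367 = 11.2916; b·c/n = 233·4/367 = 2.5395
Stratum 2 (Middle): n = 510; a·d/n = 70·193/510 = 26.4902; b·c/n = 215·32/510 = 13.4902
Stratum 3 (High): n = 378; a·d/n = 56·162/378 = 24.0000; b·c/n = 15·145/378 = 5.7540
OR_MH = (11.2916 + 26.4902 + 24.0000) / (2.5395 + 13.4902 + 5.7540) = 61.7817 / 21.7837 = 2.83615

2.84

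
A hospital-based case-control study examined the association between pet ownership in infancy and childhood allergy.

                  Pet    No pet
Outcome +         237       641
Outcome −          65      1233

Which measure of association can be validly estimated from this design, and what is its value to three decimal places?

Reading the table with exposure as columns: a = 237 (Pet, case), b = 65 (Pet, non-case), c = 641 (No pet, case), d = 1233.
This is a hospital-based case-control study: participants were sampled on outcome status, so risks in the source population cannot be estimated directly — relative risk is not valid here. The odds ratio is the appropriate measure.
OR = (a·d)/(b·c) = (237 × 1233) / (65 × 641) = 292221 / 41665 = 7.01358

7.014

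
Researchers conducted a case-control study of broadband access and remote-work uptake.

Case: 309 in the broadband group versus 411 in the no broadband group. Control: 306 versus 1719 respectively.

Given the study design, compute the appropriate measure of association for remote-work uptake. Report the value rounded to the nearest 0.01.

From the description: a = 309, b = 306, c = 411, d = 1719.
This is a case-control study: participants were sampled on outcome status, so risks in the source population cannot be estimated directly — relative risk is not valid here. The odds ratio is the appropriate measure.
OR = (a·d)/(b·c) = (309 × 1719) / (306 × 411) = 531171 / 125766 = 4.22349

4.22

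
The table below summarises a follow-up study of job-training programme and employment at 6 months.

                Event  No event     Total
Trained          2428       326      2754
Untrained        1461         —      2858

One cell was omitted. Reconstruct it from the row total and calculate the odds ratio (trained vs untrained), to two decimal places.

7.12

The missing cell is in the unexposed row: 2858 − 1461 = 1397.
So a = 2428, b = 326, c = 1461, d = 1397.
OR = (a·d)/(b·c) = (2428 × 1397) / (326 × 1461) = 3391916 / 476286 = 7.12160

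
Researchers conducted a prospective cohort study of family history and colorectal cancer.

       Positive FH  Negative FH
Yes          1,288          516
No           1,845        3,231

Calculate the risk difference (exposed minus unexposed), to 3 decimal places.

Reading the table with exposure as columns: a = 1288 (Positive FH, case), b = 1845 (Positive FH, non-case), c = 516 (Negative FH, case), d = 3231.
Risk in exposed = 1288/3133 = 0.411108; risk in unexposed = 516/3747 = 0.137710.
Risk difference = 0.411108 − 0.137710 = 0.273397

0.273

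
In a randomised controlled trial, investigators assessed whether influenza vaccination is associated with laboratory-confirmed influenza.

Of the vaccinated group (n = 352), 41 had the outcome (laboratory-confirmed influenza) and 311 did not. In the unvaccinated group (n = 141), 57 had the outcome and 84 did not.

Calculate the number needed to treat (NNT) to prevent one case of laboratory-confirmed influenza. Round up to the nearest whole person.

4

Risk in treated group = 41/352 = 0.11648; risk in control = 57/141 = 0.40426.
Absolute risk reduction = 0.40426 − 0.11648 = 0.28778
NNT = 1 / ARR = 1 / 0.28778 = 3.475 → round up → 4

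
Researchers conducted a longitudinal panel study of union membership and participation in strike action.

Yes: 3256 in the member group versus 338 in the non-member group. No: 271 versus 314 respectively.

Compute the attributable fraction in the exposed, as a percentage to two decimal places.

From the description: a = 3256, b = 271, c = 338, d = 314.
Risk in exposed = 3256/3527 = 0.92316; risk in unexposed = 338/652 = 0.51840.
RR = 0.92316/0.51840 = 1.78078
AR% = (RR − 1)/RR × 100 = (1.78078 − 1)/1.78078 × 100 = 43.8448%

43.84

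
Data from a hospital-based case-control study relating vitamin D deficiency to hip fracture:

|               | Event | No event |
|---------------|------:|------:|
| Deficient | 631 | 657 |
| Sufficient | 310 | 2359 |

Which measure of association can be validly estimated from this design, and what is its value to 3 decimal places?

7.309

Cells: a = 631, b = 657, c = 310, d = 2359.
This is a hospital-based case-control study: participants were sampled on outcome status, so risks in the source population cannot be estimated directly — relative risk is not valid here. The odds ratio is the appropriate measure.
OR = (a·d)/(b·c) = (631 × 2359) / (657 × 310) = 1488529 / 203670 = 7.30853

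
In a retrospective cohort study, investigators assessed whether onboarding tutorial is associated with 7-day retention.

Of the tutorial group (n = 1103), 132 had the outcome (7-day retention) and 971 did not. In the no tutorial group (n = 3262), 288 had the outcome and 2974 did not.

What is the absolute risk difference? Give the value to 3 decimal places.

0.031

From the description: a = 132, b = 971, c = 288, d = 2974.
Risk in exposed = 132/1103 = 0.119674; risk in unexposed = 288/3262 = 0.088289.
Risk difference = 0.119674 − 0.088289 = 0.031384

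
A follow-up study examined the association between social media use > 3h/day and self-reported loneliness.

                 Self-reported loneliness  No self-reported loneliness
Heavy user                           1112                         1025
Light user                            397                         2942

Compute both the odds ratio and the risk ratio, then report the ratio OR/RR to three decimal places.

1.837

Cells: a = 1112, b = 1025, c = 397, d = 2942.
OR = (1112·2942)/(1025·397) = 3271504/406925 = 8.03957
Risk in exposed = 1112/2137 = 0.52036; risk in unexposed = 397/3339 = 0.11890; RR = 4.37649
OR/RR = 8.03957 / 4.37649 = 1.83699
The outcome is not rare, so the OR lies further from 1 than the RR.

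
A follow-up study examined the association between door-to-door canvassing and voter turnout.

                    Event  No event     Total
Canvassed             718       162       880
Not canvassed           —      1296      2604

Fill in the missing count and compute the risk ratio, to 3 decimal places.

The missing cell is in the unexposed row: 2604 − 1296 = 1308.
So a = 718, b = 162, c = 1308, d = 1296.
RR = [a/(a+b)] / [c/(c+d)] = (718/880) / (1308/2604) = 0.81591/0.50230 = 1.62433

1.624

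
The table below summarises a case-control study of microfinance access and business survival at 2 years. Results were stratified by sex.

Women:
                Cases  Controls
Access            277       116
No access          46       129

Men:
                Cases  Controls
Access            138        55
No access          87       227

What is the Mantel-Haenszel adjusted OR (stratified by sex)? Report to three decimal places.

OR_MH = Σ(aᵢdᵢ/nᵢ) / Σ(bᵢcᵢ/nᵢ), where nᵢ is the stratum total.
Stratum 1 (Women): n = 568; a·d/n = 277·129/568 = 62.9102; b·c/n = 116·46/568 = 9.3944
Stratum 2 (Men): n = 507; a·d/n = 138·227/507 = 61.7870; b·c/n = 55·87/507 = 9.4379
OR_MH = (62.9102 + 61.7870) / (9.3944 + 9.4379) = 124.6972 / 18.8322 = 6.62148

6.621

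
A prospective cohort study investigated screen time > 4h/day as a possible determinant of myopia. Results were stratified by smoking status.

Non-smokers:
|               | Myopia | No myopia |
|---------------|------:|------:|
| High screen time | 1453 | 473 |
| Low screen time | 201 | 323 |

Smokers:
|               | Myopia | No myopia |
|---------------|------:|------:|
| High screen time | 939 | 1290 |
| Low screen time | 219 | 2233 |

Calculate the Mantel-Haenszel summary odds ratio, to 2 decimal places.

6.45

OR_MH = Σ(aᵢdᵢ/nᵢ) / Σ(bᵢcᵢ/nᵢ), where nᵢ is the stratum total.
Stratum 1 (Non-smokers): n = 2450; a·d/n = 1453·323/2450 = 191.5588; b·c/n = 473·201/2450 = 38.8053
Stratum 2 (Smokers): n = 4681; a·d/n = 939·2233/4681 = 447.9357; b·c/n = 1290·219/4681 = 60.3525
OR_MH = (191.5588 + 447.9357) / (38.8053 + 60.3525) = 639.4945 / 99.1578 = 6.44926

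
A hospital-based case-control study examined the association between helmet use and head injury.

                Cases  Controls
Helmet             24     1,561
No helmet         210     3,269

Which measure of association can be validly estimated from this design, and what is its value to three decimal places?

Cells: a = 24, b = 1561, c = 210, d = 3269.
This is a hospital-based case-control study: participants were sampled on outcome status, so risks in the source population cannot be estimated directly — relative risk is not valid here. The odds ratio is the appropriate measure.
OR = (a·d)/(b·c) = (24 × 3269) / (1561 × 210) = 78456 / 327810 = 0.23933

0.239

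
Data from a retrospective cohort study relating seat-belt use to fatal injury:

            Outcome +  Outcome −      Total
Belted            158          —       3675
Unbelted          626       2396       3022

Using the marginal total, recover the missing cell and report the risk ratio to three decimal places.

0.208

The missing cell is in the exposed row: 3675 − 158 = 3517.
So a = 158, b = 3517, c = 626, d = 2396.
RR = [a/(a+b)] / [c/(c+d)] = (158/3675) / (626/3022) = 0.04299/0.20715 = 0.20755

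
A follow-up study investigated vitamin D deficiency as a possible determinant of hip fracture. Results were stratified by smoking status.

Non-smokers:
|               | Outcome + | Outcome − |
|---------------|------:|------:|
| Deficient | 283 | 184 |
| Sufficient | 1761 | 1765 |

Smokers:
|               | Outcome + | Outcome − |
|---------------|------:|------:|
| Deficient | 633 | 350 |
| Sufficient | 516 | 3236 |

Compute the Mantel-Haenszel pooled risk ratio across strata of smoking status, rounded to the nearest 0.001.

2.400

RR_MH = Σ(aᵢ·n₀ᵢ/nᵢ) / Σ(cᵢ·n₁ᵢ/nᵢ), with n₁ᵢ = aᵢ+bᵢ (exposed), n₀ᵢ = cᵢ+dᵢ (unexposed), nᵢ = n₁ᵢ+n₀ᵢ.
Stratum 1 (Non-smokers): n₁ = 467, n₀ = 3526, n = 3993; a·n₀/n = 283·3526/3993 = 249.9018; c·n₁/n = 1761·467/3993 = 205.9572
Stratum 2 (Smokers): n₁ = 983, n₀ = 3752, n = 4735; a·n₀/n = 633·3752/4735 = 501.5873; c·n₁/n = 516·983/4735 = 107.1231
RR_MH = (249.9018 + 501.5873) / (205.9572 + 107.1231) = 751.4892 / 313.0803 = 2.40031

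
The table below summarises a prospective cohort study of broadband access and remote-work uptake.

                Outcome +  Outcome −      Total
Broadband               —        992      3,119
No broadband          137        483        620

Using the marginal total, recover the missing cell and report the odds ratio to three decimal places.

The missing cell is in the exposed row: 3119 − 992 = 2127.
So a = 2127, b = 992, c = 137, d = 483.
OR = (a·d)/(b·c) = (2127 × 483) / (992 × 137) = 1027341 / 135904 = 7.55931

7.559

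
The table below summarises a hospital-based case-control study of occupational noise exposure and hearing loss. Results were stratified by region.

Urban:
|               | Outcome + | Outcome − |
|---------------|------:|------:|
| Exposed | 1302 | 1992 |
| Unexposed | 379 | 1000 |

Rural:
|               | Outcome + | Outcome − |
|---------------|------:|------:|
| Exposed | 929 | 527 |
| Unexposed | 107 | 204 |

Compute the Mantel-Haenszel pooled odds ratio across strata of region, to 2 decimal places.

OR_MH = Σ(aᵢdᵢ/nᵢ) / Σ(bᵢcᵢ/nᵢ), where nᵢ is the stratum total.
Stratum 1 (Urban): n = 4673; a·d/n = 1302·1000/4673 = 278.6219; b·c/n = 1992·379/4673 = 161.5596
Stratum 2 (Rural): n = 1767; a·d/n = 929·204/1767 = 107.2530; b·c/n = 527·107/1767 = 31.9123
OR_MH = (278.6219 + 107.2530) / (161.5596 + 31.9123) = 385.8748 / 193.4719 = 1.99448

1.99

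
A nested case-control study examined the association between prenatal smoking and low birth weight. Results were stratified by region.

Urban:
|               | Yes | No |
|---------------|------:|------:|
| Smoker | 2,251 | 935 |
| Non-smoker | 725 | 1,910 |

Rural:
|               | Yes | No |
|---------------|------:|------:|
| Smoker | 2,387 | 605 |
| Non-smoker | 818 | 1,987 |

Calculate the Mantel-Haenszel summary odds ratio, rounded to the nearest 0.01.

OR_MH = Σ(aᵢdᵢ/nᵢ) / Σ(bᵢcᵢ/nᵢ), where nᵢ is the stratum total.
Stratum 1 (Urban): n = 5821; a·d/n = 2251·1910/5821 = 738.6033; b·c/n = 935·725/5821 = 116.4534
Stratum 2 (Rural): n = 5797; a·d/n = 2387·1987/5797 = 818.1765; b·c/n = 605·818/5797 = 85.3700
OR_MH = (738.6033 + 818.1765) / (116.4534 + 85.3700) = 1556.7798 / 201.8234 = 7.71358

7.71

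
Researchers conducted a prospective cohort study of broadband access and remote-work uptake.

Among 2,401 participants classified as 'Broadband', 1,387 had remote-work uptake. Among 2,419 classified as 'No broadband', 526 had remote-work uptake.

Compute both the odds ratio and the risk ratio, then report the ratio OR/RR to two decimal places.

1.85

From the description: a = 1387, b = 1014, c = 526, d = 1893.
OR = (1387·1893)/(1014·526) = 2625591/533364 = 4.92270
Risk in exposed = 1387/2401 = 0.57768; risk in unexposed = 526/2419 = 0.21745; RR = 2.65665
OR/RR = 4.92270 / 2.65665 = 1.85297
The outcome is not rare, so the OR lies further from 1 than the RR.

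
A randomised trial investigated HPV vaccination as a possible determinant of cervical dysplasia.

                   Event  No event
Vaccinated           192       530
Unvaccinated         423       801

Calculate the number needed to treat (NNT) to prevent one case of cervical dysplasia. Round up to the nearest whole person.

Risk in treated group = 192/722 = 0.26593; risk in control = 423/1224 = 0.34559.
Absolute risk reduction = 0.34559 − 0.26593 = 0.07966
NNT = 1 / ARR = 1 / 0.07966 = 12.553 → round up → 13

13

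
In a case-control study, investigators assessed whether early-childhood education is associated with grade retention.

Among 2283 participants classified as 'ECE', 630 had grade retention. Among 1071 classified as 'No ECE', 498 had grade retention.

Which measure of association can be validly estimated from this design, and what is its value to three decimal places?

From the description: a = 630, b = 1653, c = 498, d = 573.
This is a case-control study: participants were sampled on outcome status, so risks in the source population cannot be estimated directly — relative risk is not valid here. The odds ratio is the appropriate measure.
OR = (a·d)/(b·c) = (630 × 573) / (1653 × 498) = 360990 / 823194 = 0.43852

0.439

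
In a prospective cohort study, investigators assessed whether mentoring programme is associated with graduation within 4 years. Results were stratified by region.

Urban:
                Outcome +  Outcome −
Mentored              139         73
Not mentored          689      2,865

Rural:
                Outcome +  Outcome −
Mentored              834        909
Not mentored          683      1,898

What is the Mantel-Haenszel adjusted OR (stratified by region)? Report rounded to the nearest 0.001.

OR_MH = Σ(aᵢdᵢ/nᵢ) / Σ(bᵢcᵢ/nᵢ), where nᵢ is the stratum total.
Stratum 1 (Urban): n = 3766; a·d/n = 139·2865/3766 = 105.7448; b·c/n = 73·689/3766 = 13.3555
Stratum 2 (Rural): n = 4324; a·d/n = 834·1898/4324 = 366.0805; b·c/n = 909·683/4324 = 143.5816
OR_MH = (105.7448 + 366.0805) / (13.3555 + 143.5816) = 471.8253 / 156.9372 = 3.00646

3.006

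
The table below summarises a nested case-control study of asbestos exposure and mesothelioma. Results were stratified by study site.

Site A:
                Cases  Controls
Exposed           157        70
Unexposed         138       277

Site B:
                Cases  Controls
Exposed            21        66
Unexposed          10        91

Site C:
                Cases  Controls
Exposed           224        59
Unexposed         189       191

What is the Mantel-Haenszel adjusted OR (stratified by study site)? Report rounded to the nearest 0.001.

OR_MH = Σ(aᵢdᵢ/nᵢ) / Σ(bᵢcᵢ/nᵢ), where nᵢ is the stratum total.
Stratum 1 (Site A): n = 642; a·d/n = 157·277/642 = 67.7399; b·c/n = 70·138/642 = 15.0467
Stratum 2 (Site B): n = 188; a·d/n = 21·91/188 = 10.1649; b·c/n = 66·10/188 = 3.5106
Stratum 3 (Site C): n = 663; a·d/n = 224·191/663 = 64.5309; b·c/n = 59·189/663 = 16.8190
OR_MH = (67.7399 + 10.1649 + 64.5309) / (15.0467 + 3.5106 + 16.8190) = 142.4357 / 35.3764 = 4.02629

4.026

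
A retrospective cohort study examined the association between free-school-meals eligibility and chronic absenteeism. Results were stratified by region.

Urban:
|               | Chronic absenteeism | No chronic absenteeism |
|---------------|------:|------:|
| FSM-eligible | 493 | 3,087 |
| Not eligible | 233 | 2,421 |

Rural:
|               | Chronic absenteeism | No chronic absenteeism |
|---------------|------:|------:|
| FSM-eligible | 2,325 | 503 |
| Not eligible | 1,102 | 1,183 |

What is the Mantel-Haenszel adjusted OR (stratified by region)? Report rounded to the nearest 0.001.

3.259

OR_MH = Σ(aᵢdᵢ/nᵢ) / Σ(bᵢcᵢ/nᵢ), where nᵢ is the stratum total.
Stratum 1 (Urban): n = 6234; a·d/n = 493·2421/6234 = 191.4586; b·c/n = 3087·233/6234 = 115.3787
Stratum 2 (Rural): n = 5113; a·d/n = 2325·1183/5113 = 537.9376; b·c/n = 503·1102/5113 = 108.4111
OR_MH = (191.4586 + 537.9376) / (115.3787 + 108.4111) = 729.3962 / 223.7898 = 3.25929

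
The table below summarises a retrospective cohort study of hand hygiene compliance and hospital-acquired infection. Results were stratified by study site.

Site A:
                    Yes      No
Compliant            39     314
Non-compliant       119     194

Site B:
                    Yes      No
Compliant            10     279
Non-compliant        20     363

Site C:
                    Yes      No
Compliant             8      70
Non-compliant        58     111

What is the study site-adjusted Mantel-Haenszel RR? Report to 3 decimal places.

0.328

RR_MH = Σ(aᵢ·n₀ᵢ/nᵢ) / Σ(cᵢ·n₁ᵢ/nᵢ), with n₁ᵢ = aᵢ+bᵢ (exposed), n₀ᵢ = cᵢ+dᵢ (unexposed), nᵢ = n₁ᵢ+n₀ᵢ.
Stratum 1 (Site A): n₁ = 353, n₀ = 313, n = 666; a·n₀/n = 39·313/666 = 18.3288; c·n₁/n = 119·353/666 = 63.0736
Stratum 2 (Site B): n₁ = 289, n₀ = 383, n = 672; a·n₀/n = 10·383/672 = 5.6994; c·n₁/n = 20·289/672 = 8.6012
Stratum 3 (Site C): n₁ = 78, n₀ = 169, n = 247; a·n₀/n = 8·169/247 = 5.4737; c·n₁/n = 58·78/247 = 18.3158
RR_MH = (18.3288 + 5.6994 + 5.4737) / (63.0736 + 8.6012 + 18.3158) = 29.5019 / 89.9906 = 0.32783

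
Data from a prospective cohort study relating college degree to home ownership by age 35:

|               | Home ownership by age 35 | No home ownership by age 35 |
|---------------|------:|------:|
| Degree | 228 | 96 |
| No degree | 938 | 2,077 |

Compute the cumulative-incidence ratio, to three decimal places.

2.262

Cells: a = 228, b = 96, c = 938, d = 2077.
Risk in exposed = 228/324 = 0.70370; risk in unexposed = 938/3015 = 0.31111.
RR = 0.70370 / 0.31111 = 2.26190
The risk among the exposed is 2.26 times that among the unexposed.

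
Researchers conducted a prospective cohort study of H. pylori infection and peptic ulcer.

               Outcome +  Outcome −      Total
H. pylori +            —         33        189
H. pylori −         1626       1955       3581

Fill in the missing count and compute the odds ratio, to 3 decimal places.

5.684

The missing cell is in the exposed row: 189 − 33 = 156.
So a = 156, b = 33, c = 1626, d = 1955.
OR = (a·d)/(b·c) = (156 × 1955) / (33 × 1626) = 304980 / 53658 = 5.68378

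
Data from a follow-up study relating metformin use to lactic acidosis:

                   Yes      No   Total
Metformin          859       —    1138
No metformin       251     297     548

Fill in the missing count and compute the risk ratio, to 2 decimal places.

1.65

The missing cell is in the exposed row: 1138 − 859 = 279.
So a = 859, b = 279, c = 251, d = 297.
RR = [a/(a+b)] / [c/(c+d)] = (859/1138) / (251/548) = 0.75483/0.45803 = 1.64800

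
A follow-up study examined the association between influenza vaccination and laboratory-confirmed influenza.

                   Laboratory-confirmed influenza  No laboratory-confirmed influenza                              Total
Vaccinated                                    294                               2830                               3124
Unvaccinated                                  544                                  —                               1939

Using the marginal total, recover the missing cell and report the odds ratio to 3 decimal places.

The missing cell is in the unexposed row: 1939 − 544 = 1395.
So a = 294, b = 2830, c = 544, d = 1395.
OR = (a·d)/(b·c) = (294 × 1395) / (2830 × 544) = 410130 / 1539520 = 0.26640

0.266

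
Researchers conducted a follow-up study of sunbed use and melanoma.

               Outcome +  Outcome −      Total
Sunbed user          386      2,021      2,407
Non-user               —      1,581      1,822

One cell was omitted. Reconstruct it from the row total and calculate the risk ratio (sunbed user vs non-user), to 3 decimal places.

1.212

The missing cell is in the unexposed row: 1822 − 1581 = 241.
So a = 386, b = 2021, c = 241, d = 1581.
RR = [a/(a+b)] / [c/(c+d)] = (386/2407) / (241/1822) = 0.16037/0.13227 = 1.21239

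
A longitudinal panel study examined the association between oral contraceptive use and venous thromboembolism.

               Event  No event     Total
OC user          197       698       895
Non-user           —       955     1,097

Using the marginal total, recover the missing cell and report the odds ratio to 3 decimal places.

1.898

The missing cell is in the unexposed row: 1097 − 955 = 142.
So a = 197, b = 698, c = 142, d = 955.
OR = (a·d)/(b·c) = (197 × 955) / (698 × 142) = 188135 / 99116 = 1.89813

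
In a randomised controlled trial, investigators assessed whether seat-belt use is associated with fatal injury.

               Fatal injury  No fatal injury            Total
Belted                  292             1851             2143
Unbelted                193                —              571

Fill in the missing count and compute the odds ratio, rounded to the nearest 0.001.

0.309

The missing cell is in the unexposed row: 571 − 193 = 378.
So a = 292, b = 1851, c = 193, d = 378.
OR = (a·d)/(b·c) = (292 × 378) / (1851 × 193) = 110376 / 357243 = 0.30897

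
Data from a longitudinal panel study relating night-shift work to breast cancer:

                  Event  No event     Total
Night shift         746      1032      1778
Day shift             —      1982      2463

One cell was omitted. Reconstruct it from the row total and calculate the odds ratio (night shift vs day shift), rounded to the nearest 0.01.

2.98

The missing cell is in the unexposed row: 2463 − 1982 = 481.
So a = 746, b = 1032, c = 481, d = 1982.
OR = (a·d)/(b·c) = (746 × 1982) / (1032 × 481) = 1478572 / 496392 = 2.97864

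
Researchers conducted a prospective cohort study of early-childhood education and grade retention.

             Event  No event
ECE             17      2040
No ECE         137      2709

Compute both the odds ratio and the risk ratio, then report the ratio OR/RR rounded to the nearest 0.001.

0.960

Cells: a = 17, b = 2040, c = 137, d = 2709.
OR = (17·2709)/(2040·137) = 46053/279480 = 0.16478
Risk in exposed = 17/2057 = 0.00826; risk in unexposed = 137/2846 = 0.04814; RR = 0.17168
OR/RR = 0.16478 / 0.17168 = 0.95979
The outcome is rare in both groups, so OR ≈ RR (ratio near 1).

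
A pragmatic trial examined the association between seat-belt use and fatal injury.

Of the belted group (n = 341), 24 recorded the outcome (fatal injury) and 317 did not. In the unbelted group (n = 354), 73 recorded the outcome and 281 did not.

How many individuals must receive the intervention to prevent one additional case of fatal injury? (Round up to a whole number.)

8

Risk in treated group = 24/341 = 0.07038; risk in control = 73/354 = 0.20621.
Absolute risk reduction = 0.20621 − 0.07038 = 0.13583
NNT = 1 / ARR = 1 / 0.13583 = 7.362 → round up → 8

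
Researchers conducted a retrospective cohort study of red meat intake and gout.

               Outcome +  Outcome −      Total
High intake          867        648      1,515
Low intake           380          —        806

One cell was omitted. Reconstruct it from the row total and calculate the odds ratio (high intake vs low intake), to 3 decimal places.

1.500

The missing cell is in the unexposed row: 806 − 380 = 426.
So a = 867, b = 648, c = 380, d = 426.
OR = (a·d)/(b·c) = (867 × 426) / (648 × 380) = 369342 / 246240 = 1.49993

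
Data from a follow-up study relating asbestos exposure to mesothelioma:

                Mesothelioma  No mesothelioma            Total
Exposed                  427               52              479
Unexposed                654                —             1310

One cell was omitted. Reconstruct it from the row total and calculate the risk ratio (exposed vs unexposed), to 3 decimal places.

1.786

The missing cell is in the unexposed row: 1310 − 654 = 656.
So a = 427, b = 52, c = 654, d = 656.
RR = [a/(a+b)] / [c/(c+d)] = (427/479) / (654/1310) = 0.89144/0.49924 = 1.78561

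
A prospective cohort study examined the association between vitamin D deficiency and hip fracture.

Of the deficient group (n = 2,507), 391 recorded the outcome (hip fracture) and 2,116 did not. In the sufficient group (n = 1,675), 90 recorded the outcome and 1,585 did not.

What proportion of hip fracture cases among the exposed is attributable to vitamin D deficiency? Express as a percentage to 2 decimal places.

From the description: a = 391, b = 2116, c = 90, d = 1585.
Risk in exposed = 391/2507 = 0.15596; risk in unexposed = 90/1675 = 0.05373.
RR = 0.15596/0.05373 = 2.90265
AR% = (RR − 1)/RR × 100 = (2.90265 − 1)/2.90265 × 100 = 65.5487%

65.55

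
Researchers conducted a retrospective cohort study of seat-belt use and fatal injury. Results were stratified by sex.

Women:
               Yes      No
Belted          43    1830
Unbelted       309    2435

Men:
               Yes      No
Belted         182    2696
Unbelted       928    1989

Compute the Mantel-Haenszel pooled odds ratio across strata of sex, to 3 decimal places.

OR_MH = Σ(aᵢdᵢ/nᵢ) / Σ(bᵢcᵢ/nᵢ), where nᵢ is the stratum total.
Stratum 1 (Women): n = 4617; a·d/n = 43·2435/4617 = 22.6781; b·c/n = 1830·309/4617 = 122.4756
Stratum 2 (Men): n = 5795; a·d/n = 182·1989/5795 = 62.4673; b·c/n = 2696·928/5795 = 431.7322
OR_MH = (22.6781 + 62.4673) / (122.4756 + 431.7322) = 85.1454 / 554.2078 = 0.15363

0.154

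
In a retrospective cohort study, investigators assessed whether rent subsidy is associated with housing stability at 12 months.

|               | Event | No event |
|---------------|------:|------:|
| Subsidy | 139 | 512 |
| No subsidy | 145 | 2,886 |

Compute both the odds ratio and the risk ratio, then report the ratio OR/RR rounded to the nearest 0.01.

1.21

Cells: a = 139, b = 512, c = 145, d = 2886.
OR = (139·2886)/(512·145) = 401154/74240 = 5.40348
Risk in exposed = 139/651 = 0.21352; risk in unexposed = 145/3031 = 0.04784; RR = 4.46326
OR/RR = 5.40348 / 4.46326 = 1.21066
The outcome is not rare, so the OR lies further from 1 than the RR.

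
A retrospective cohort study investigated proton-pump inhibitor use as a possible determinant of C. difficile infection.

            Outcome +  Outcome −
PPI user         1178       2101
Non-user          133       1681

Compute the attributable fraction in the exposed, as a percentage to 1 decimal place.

Cells: a = 1178, b = 2101, c = 133, d = 1681.
Risk in exposed = 1178/3279 = 0.35926; risk in unexposed = 133/1814 = 0.07332.
RR = 0.35926/0.07332 = 4.89993
AR% = (RR − 1)/RR × 100 = (4.89993 − 1)/4.89993 × 100 = 79.5915%

79.6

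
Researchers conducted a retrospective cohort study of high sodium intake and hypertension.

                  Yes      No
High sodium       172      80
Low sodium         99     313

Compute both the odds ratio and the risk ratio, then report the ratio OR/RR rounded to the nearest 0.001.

2.393

Cells: a = 172, b = 80, c = 99, d = 313.
OR = (172·313)/(80·99) = 53836/7920 = 6.79747
Risk in exposed = 172/252 = 0.68254; risk in unexposed = 99/412 = 0.24029; RR = 2.84047
OR/RR = 6.79747 / 2.84047 = 2.39308
The outcome is not rare, so the OR lies further from 1 than the RR.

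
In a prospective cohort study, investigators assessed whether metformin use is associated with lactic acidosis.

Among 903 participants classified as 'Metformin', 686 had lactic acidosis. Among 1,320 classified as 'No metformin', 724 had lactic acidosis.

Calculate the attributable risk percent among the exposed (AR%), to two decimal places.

From the description: a = 686, b = 217, c = 724, d = 596.
Risk in exposed = 686/903 = 0.75969; risk in unexposed = 724/1320 = 0.54848.
RR = 0.75969/0.54848 = 1.38507
AR% = (RR − 1)/RR × 100 = (1.38507 − 1)/1.38507 × 100 = 27.8015%

27.80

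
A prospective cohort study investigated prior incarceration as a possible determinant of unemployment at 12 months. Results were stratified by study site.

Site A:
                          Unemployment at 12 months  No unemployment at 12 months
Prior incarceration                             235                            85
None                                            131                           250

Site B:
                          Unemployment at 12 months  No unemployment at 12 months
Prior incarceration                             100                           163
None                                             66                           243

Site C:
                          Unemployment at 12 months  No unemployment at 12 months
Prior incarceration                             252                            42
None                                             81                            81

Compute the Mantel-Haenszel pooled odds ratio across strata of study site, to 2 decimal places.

4.06

OR_MH = Σ(aᵢdᵢ/nᵢ) / Σ(bᵢcᵢ/nᵢ), where nᵢ is the stratum total.
Stratum 1 (Site A): n = 701; a·d/n = 235·250/701 = 83.8088; b·c/n = 85·131/701 = 15.8845
Stratum 2 (Site B): n = 572; a·d/n = 100·243/572 = 42.4825; b·c/n = 163·66/572 = 18.8077
Stratum 3 (Site C): n = 456; a·d/n = 252·81/456 = 44.7632; b·c/n = 42·81/456 = 7.4605
OR_MH = (83.8088 + 42.4825 + 44.7632) / (15.8845 + 18.8077 + 7.4605) = 171.0545 / 42.1527 = 4.05798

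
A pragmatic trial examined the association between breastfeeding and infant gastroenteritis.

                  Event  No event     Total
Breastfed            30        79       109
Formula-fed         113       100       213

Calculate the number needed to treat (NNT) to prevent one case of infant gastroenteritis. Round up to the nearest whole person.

4

Risk in treated group = 30/109 = 0.27523; risk in control = 113/213 = 0.53052.
Absolute risk reduction = 0.53052 − 0.27523 = 0.25529
NNT = 1 / ARR = 1 / 0.25529 = 3.917 → round up → 4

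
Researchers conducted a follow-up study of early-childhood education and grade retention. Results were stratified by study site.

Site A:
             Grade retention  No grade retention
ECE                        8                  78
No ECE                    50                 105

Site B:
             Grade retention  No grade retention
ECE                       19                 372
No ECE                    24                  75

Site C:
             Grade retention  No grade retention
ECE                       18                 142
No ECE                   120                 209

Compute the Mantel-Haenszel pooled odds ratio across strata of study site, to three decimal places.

0.203

OR_MH = Σ(aᵢdᵢ/nᵢ) / Σ(bᵢcᵢ/nᵢ), where nᵢ is the stratum total.
Stratum 1 (Site A): n = 241; a·d/n = 8·105/241 = 3.4855; b·c/n = 78·50/241 = 16.1826
Stratum 2 (Site B): n = 490; a·d/n = 19·75/490 = 2.9082; b·c/n = 372·24/490 = 18.2204
Stratum 3 (Site C): n = 489; a·d/n = 18·209/489 = 7.6933; b·c/n = 142·120/489 = 34.8466
OR_MH = (3.4855 + 2.9082 + 7.6933) / (16.1826 + 18.2204 + 34.8466) = 14.0869 / 69.2496 = 0.20342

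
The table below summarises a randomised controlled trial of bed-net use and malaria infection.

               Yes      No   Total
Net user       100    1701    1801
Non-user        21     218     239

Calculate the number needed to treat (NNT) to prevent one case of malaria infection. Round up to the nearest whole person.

31

Risk in treated group = 100/1801 = 0.05552; risk in control = 21/239 = 0.08787.
Absolute risk reduction = 0.08787 − 0.05552 = 0.03234
NNT = 1 / ARR = 1 / 0.03234 = 30.920 → round up → 31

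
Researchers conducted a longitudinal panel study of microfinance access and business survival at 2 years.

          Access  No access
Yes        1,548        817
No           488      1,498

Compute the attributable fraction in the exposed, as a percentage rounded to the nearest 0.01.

53.58

Reading the table with exposure as columns: a = 1548 (Access, case), b = 488 (Access, non-case), c = 817 (No access, case), d = 1498.
Risk in exposed = 1548/2036 = 0.76031; risk in unexposed = 817/2315 = 0.35292.
RR = 0.76031/0.35292 = 2.15438
AR% = (RR − 1)/RR × 100 = (2.15438 − 1)/2.15438 × 100 = 53.5829%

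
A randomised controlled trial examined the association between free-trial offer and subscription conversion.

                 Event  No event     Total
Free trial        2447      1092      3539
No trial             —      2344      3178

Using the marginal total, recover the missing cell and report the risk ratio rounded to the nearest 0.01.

2.63

The missing cell is in the unexposed row: 3178 − 2344 = 834.
So a = 2447, b = 1092, c = 834, d = 2344.
RR = [a/(a+b)] / [c/(c+d)] = (2447/3539) / (834/3178) = 0.69144/0.26243 = 2.63476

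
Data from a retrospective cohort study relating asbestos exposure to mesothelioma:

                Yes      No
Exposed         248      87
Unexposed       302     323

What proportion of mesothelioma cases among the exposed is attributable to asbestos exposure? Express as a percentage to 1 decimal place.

34.7

Cells: a = 248, b = 87, c = 302, d = 323.
Risk in exposed = 248/335 = 0.74030; risk in unexposed = 302/625 = 0.48320.
RR = 0.74030/0.48320 = 1.53207
AR% = (RR − 1)/RR × 100 = (1.53207 − 1)/1.53207 × 100 = 34.7290%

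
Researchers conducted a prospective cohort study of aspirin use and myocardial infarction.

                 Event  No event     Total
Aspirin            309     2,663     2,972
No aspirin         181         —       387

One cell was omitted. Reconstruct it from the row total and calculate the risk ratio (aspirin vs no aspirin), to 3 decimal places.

0.222

The missing cell is in the unexposed row: 387 − 181 = 206.
So a = 309, b = 2663, c = 181, d = 206.
RR = [a/(a+b)] / [c/(c+d)] = (309/2972) / (181/387) = 0.10397/0.46770 = 0.22230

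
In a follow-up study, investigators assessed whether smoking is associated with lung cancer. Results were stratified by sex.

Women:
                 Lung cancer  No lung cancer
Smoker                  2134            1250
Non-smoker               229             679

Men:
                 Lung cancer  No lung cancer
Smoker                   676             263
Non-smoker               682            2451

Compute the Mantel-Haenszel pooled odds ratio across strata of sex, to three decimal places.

OR_MH = Σ(aᵢdᵢ/nᵢ) / Σ(bᵢcᵢ/nᵢ), where nᵢ is the stratum total.
Stratum 1 (Women): n = 4292; a·d/n = 2134·679/4292 = 337.6016; b·c/n = 1250·229/4292 = 66.6938
Stratum 2 (Men): n = 4072; a·d/n = 676·2451/4072 = 406.8949; b·c/n = 263·682/4072 = 44.0486
OR_MH = (337.6016 + 406.8949) / (66.6938 + 44.0486) = 744.4965 / 110.7425 = 6.72277

6.723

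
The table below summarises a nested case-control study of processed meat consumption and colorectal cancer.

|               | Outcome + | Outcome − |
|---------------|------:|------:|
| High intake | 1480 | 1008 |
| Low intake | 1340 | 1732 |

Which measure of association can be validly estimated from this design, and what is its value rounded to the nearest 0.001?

1.898

Cells: a = 1480, b = 1008, c = 1340, d = 1732.
This is a nested case-control study: participants were sampled on outcome status, so risks in the source population cannot be estimated directly — relative risk is not valid here. The odds ratio is the appropriate measure.
OR = (a·d)/(b·c) = (1480 × 1732) / (1008 × 1340) = 2563360 / 1350720 = 1.89777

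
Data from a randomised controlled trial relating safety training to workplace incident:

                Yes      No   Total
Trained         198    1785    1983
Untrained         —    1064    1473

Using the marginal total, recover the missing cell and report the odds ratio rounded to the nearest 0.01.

The missing cell is in the unexposed row: 1473 − 1064 = 409.
So a = 198, b = 1785, c = 409, d = 1064.
OR = (a·d)/(b·c) = (198 × 1064) / (1785 × 409) = 210672 / 730065 = 0.28857

0.29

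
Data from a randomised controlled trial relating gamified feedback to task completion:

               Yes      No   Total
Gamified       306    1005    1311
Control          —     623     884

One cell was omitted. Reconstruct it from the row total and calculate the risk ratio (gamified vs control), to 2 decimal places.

0.79

The missing cell is in the unexposed row: 884 − 623 = 261.
So a = 306, b = 1005, c = 261, d = 623.
RR = [a/(a+b)] / [c/(c+d)] = (306/1311) / (261/884) = 0.23341/0.29525 = 0.79055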